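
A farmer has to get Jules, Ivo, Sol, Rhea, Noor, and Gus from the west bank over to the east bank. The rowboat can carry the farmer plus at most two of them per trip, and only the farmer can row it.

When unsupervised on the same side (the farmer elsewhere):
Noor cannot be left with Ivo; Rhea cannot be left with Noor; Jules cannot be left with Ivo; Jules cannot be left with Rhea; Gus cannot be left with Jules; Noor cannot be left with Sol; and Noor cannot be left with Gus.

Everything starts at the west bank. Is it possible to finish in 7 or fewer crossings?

Yes

Yes — this plan uses 7 crossings (≤ 7):
1. Farmer goes to the east bank with Jules and Noor.  [the west bank: Gus, Ivo, Rhea, Sol | the east bank: Jules, Noor]
2. Farmer goes back to the west bank alone.  [the west bank: Gus, Ivo, Rhea, Sol | the east bank: Jules, Noor]
3. Farmer goes to the east bank with Ivo and Sol.  [the west bank: Gus, Rhea | the east bank: Ivo, Jules, Noor, Sol]
4. Farmer goes back to the west bank with Jules and Noor.  [the west bank: Gus, Jules, Noor, Rhea | the east bank: Ivo, Sol]
5. Farmer goes to the east bank with Gus and Rhea.  [the west bank: Jules, Noor | the east bank: Gus, Ivo, Rhea, Sol]
6. Farmer goes back to the west bank alone.  [the west bank: Jules, Noor | the east bank: Gus, Ivo, Rhea, Sol]
7. Farmer goes to the east bank with Jules and Noor.  [the west bank: — | the east bank: Gus, Ivo, Jules, Noor, Rhea, Sol]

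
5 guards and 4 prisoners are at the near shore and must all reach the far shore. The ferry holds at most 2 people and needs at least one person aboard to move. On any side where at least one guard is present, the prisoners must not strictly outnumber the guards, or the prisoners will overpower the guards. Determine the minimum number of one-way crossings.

Counting alone: each trip to the far shore takes at most 2 across and each return brings at least 1 back, so after t trips out (and t−1 returns) at most 2t − (t−1) of the 9 are across; that first reaches 9 at t = 8, so at least 15 crossings are needed.
The plan below uses exactly 15 crossings, so it is optimal:
1. 2 prisoners → the far shore.  (the near shore: 5G 2P; the far shore: 0G 2P)
2. 1 prisoner ← the near shore.  (the near shore: 5G 3P; the far shore: 0G 1P)
3. 2 prisoners → the far shore.  (the near shore: 5G 1P; the far shore: 0G 3P)
4. 1 prisoner ← the near shore.  (the near shore: 5G 2P; the far shore: 0G 2P)
5. 2 guards → the far shore.  (the near shore: 3G 2P; the far shore: 2G 2P)
6. 1 prisoner ← the near shore.  (the near shore: 3G 3P; the far shore: 2G 1P)
7. 1 guard and 1 prisoner → the far shore.  (the near shore: 2G 2P; the far shore: 3G 2P)
8. 1 guard ← the near shore.  (the near shore: 3G 2P; the far shore: 2G 2P)
9. 1 guard and 1 prisoner → the far shore.  (the near shore: 2G 1P; the far shore: 3G 3P)
10. 1 prisoner ← the near shore.  (the near shore: 2G 2P; the far shore: 3G 2P)
11. 1 guard and 1 prisoner → the far shore.  (the near shore: 1G 1P; the far shore: 4G 3P)
12. 1 guard ← the near shore.  (the near shore: 2G 1P; the far shore: 3G 3P)
13. 1 guard and 1 prisoner → the far shore.  (the near shore: 1G 0P; the far shore: 4G 4P)
14. 1 prisoner ← the near shore.  (the near shore: 1G 1P; the far shore: 4G 3P)
15. 1 guard and 1 prisoner → the far shore.  (the near shore: 0G 0P; the far shore: 5G 4P)

15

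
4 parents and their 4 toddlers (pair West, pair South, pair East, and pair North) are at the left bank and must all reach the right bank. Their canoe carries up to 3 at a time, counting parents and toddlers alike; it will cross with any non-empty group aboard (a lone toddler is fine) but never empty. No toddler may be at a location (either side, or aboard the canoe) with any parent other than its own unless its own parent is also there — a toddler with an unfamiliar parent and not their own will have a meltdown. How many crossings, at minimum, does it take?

Counting alone: each trip to the right bank takes at most 3 across and each return brings at least 1 back, so after t trips out (and t−1 returns) at most 3t − (t−1) of the 8 are across; that first reaches 8 at t = 4, so at least 7 crossings are needed.
The safety rule pushes this higher. Following every safe sequence of crossings, the most of the 8 that can be at the right bank as the canoe arrives there on crossing 7 is 7 — never all 8.
So no plan with fewer than 9 crossings exists, and this one achieves 9:
1. parent West and toddler West cross → the right bank.
2. parent West crosses ← the left bank.
3. parent South, parent West, and toddler South cross → the right bank.
4. parent West and toddler West cross ← the left bank.
5. parent East, parent North, and parent West cross → the right bank.
6. toddler South crosses ← the left bank.
7. toddler South and toddler West cross → the right bank.
8. toddler West crosses ← the left bank.
9. toddler East, toddler North, and toddler West cross → the right bank.

9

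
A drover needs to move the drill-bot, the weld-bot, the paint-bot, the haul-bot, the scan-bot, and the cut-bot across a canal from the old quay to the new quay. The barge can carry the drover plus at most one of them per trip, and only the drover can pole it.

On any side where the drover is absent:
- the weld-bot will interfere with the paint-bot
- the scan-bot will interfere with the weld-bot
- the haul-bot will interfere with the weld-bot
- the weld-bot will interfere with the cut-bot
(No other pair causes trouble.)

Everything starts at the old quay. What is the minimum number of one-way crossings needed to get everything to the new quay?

impossible

Following every safe sequence of crossings from the start, the most of the 6 that can be at the new quay as the barge arrives there on crossings 1, 3, 5 is 1, 2, 3 respectively; the best ever achieved is 3 of 6.
From crossing 7 on, no configuration arises that was not already reachable earlier: only 22 distinct safe configurations (who is on which side, and where the barge is) can ever be reached, none of them has everyone across, and every continuation just revisits them. So no valid plan exists.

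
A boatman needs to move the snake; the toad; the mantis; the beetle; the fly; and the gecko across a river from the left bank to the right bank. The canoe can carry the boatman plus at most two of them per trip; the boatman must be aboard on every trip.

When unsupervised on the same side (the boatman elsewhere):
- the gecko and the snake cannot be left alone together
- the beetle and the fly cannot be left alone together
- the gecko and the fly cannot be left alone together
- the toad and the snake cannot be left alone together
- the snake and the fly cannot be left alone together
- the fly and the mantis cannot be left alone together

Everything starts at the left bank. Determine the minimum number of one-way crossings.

9

Counting alone: the boatman can take at most 2 across per trip to the right bank, so moving all 6 needs at least 3 loaded trips out, with a return between consecutive ones — at least 5 crossings.
The safety rule pushes this higher. Following every safe sequence of crossings, the most of the 6 that can be at the right bank as the canoe arrives there on crossings 5, 7 is 4, 5 respectively — never all 6.
So no plan with fewer than 9 crossings exists, and this one achieves 9:
1. Boatman goes to the right bank with the fly and the snake.  [the left bank: the beetle, the gecko, the mantis, the toad | the right bank: the fly, the snake]
2. Boatman goes back to the left bank with the snake.  [the left bank: the beetle, the gecko, the mantis, the snake, the toad | the right bank: the fly]
3. Boatman goes to the right bank with the snake and the toad.  [the left bank: the beetle, the gecko, the mantis | the right bank: the fly, the snake, the toad]
4. Boatman goes back to the left bank with the snake.  [the left bank: the beetle, the gecko, the mantis, the snake | the right bank: the fly, the toad]
5. Boatman goes to the right bank with the gecko and the mantis.  [the left bank: the beetle, the snake | the right bank: the fly, the gecko, the mantis, the toad]
6. Boatman goes back to the left bank with the fly.  [the left bank: the beetle, the fly, the snake | the right bank: the gecko, the mantis, the toad]
7. Boatman goes to the right bank with the beetle and the snake.  [the left bank: the fly | the right bank: the beetle, the gecko, the mantis, the snake, the toad]
8. Boatman goes back to the left bank with the snake.  [the left bank: the fly, the snake | the right bank: the beetle, the gecko, the mantis, the toad]
9. Boatman goes to the right bank with the fly and the snake.  [the left bank: — | the right bank: the beetle, the fly, the gecko, the mantis, the snake, the toad]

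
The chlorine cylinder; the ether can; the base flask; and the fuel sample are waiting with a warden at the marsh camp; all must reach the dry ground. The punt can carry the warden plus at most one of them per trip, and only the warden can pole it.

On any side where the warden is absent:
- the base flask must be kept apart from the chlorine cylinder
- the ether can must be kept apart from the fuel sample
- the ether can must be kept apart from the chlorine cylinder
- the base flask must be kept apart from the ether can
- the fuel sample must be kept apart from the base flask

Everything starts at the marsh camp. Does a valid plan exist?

Whatever the first load, the items left behind include a forbidden pair without the warden. No opening move is safe, so no plan exists.

No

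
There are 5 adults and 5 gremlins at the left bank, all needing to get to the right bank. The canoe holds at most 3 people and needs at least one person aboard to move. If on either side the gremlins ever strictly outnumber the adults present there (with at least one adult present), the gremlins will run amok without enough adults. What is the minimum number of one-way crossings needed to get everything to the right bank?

Counting alone: each trip to the right bank takes at most 3 across and each return brings at least 1 back, so after t trips out (and t−1 returns) at most 3t − (t−1) of the 10 are across; that first reaches 10 at t = 5, so at least 9 crossings are needed.
The safety rule pushes this higher. Following every safe sequence of crossings, the most of the 10 that can be at the right bank as the canoe arrives there on crossing 9 is 9 — never all 10.
So no plan with fewer than 11 crossings exists, and this one achieves 11:
1. 2 gremlins → the right bank.  (the left bank: 5A 3G; the right bank: 0A 2G)
2. 1 gremlin ← the left bank.  (the left bank: 5A 4G; the right bank: 0A 1G)
3. 3 gremlins → the right bank.  (the left bank: 5A 1G; the right bank: 0A 4G)
4. 1 gremlin ← the left bank.  (the left bank: 5A 2G; the right bank: 0A 3G)
5. 3 adults → the right bank.  (the left bank: 2A 2G; the right bank: 3A 3G)
6. 1 adult and 1 gremlin ← the left bank.  (the left bank: 3A 3G; the right bank: 2A 2G)
7. 3 adults → the right bank.  (the left bank: 0A 3G; the right bank: 5A 2G)
8. 1 gremlin ← the left bank.  (the left bank: 0A 4G; the right bank: 5A 1G)
9. 2 gremlins → the right bank.  (the left bank: 0A 2G; the right bank: 5A 3G)
10. 1 gremlin ← the left bank.  (the left bank: 0A 3G; the right bank: 5A 2G)
11. 3 gremlins → the right bank.  (the left bank: 0A 0G; the right bank: 5A 5G)

11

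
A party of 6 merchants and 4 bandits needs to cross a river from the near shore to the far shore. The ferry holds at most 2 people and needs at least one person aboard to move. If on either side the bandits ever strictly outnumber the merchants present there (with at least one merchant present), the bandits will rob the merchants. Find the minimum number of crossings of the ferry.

17

Counting alone: each trip to the far shore takes at most 2 across and each return brings at least 1 back, so after t trips out (and t−1 returns) at most 2t − (t−1) of the 10 are across; that first reaches 10 at t = 9, so at least 17 crossings are needed.
The plan below uses exactly 17 crossings, so it is optimal:
1. 2 bandits → the far shore.  (the near shore: 6M 2B; the far shore: 0M 2B)
2. 1 bandit ← the near shore.  (the near shore: 6M 3B; the far shore: 0M 1B)
3. 2 bandits → the far shore.  (the near shore: 6M 1B; the far shore: 0M 3B)
4. 1 bandit ← the near shore.  (the near shore: 6M 2B; the far shore: 0M 2B)
5. 2 merchants → the far shore.  (the near shore: 4M 2B; the far shore: 2M 2B)
6. 1 bandit ← the near shore.  (the near shore: 4M 3B; the far shore: 2M 1B)
7. 1 merchant and 1 bandit → the far shore.  (the near shore: 3M 2B; the far shore: 3M 2B)
8. 1 bandit ← the near shore.  (the near shore: 3M 3B; the far shore: 3M 1B)
9. 2 bandits → the far shore.  (the near shore: 3M 1B; the far shore: 3M 3B)
10. 1 bandit ← the near shore.  (the near shore: 3M 2B; the far shore: 3M 2B)
11. 1 merchant and 1 bandit → the far shore.  (the near shore: 2M 1B; the far shore: 4M 3B)
12. 1 bandit ← the near shore.  (the near shore: 2M 2B; the far shore: 4M 2B)
13. 2 bandits → the far shore.  (the near shore: 2M 0B; the far shore: 4M 4B)
14. 1 bandit ← the near shore.  (the near shore: 2M 1B; the far shore: 4M 3B)
15. 1 merchant and 1 bandit → the far shore.  (the near shore: 1M 0B; the far shore: 5M 4B)
16. 1 bandit ← the near shore.  (the near shore: 1M 1B; the far shore: 5M 3B)
17. 1 merchant and 1 bandit → the far shore.  (the near shore: 0M 0B; the far shore: 6M 4B)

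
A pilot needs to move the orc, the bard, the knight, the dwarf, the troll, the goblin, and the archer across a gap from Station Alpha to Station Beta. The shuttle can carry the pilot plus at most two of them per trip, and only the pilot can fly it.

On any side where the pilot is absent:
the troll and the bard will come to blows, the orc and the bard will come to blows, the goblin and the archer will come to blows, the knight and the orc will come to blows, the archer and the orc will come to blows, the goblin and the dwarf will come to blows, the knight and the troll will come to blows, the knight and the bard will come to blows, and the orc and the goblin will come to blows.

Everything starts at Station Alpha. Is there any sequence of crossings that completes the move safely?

Whatever the first load, the items left behind include a forbidden pair without the pilot. No opening move is safe, so no plan exists.

No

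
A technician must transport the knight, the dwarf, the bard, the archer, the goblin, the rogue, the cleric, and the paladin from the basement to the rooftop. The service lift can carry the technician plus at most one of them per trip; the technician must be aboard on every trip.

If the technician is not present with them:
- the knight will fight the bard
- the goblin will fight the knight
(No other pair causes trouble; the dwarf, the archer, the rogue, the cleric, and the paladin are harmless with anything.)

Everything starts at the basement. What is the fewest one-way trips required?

17

Counting alone: the technician can take at most 1 across per trip to the rooftop, so moving all 8 needs at least 8 loaded trips out, with a return between consecutive ones — at least 15 crossings.
The safety rule pushes this higher. Following every safe sequence of crossings, the most of the 8 that can be at the rooftop as the service lift arrives there on crossing 15 is 7 — never all 8.
So no plan with fewer than 17 crossings exists, and this one achieves 17:
1. Technician goes to the rooftop with the knight.  [the basement: the archer, the bard, the cleric, the dwarf, the goblin, the paladin, the rogue | the rooftop: the knight]
2. Technician goes back to the basement alone.  [the basement: the archer, the bard, the cleric, the dwarf, the goblin, the paladin, the rogue | the rooftop: the knight]
3. Technician goes to the rooftop with the dwarf.  [the basement: the archer, the bard, the cleric, the goblin, the paladin, the rogue | the rooftop: the dwarf, the knight]
4. Technician goes back to the basement alone.  [the basement: the archer, the bard, the cleric, the goblin, the paladin, the rogue | the rooftop: the dwarf, the knight]
5. Technician goes to the rooftop with the bard.  [the basement: the archer, the cleric, the goblin, the paladin, the rogue | the rooftop: the bard, the dwarf, the knight]
6. Technician goes back to the basement with the knight.  [the basement: the archer, the cleric, the goblin, the knight, the paladin, the rogue | the rooftop: the bard, the dwarf]
7. Technician goes to the rooftop with the goblin.  [the basement: the archer, the cleric, the knight, the paladin, the rogue | the rooftop: the bard, the dwarf, the goblin]
8. Technician goes back to the basement alone.  [the basement: the archer, the cleric, the knight, the paladin, the rogue | the rooftop: the bard, the dwarf, the goblin]
9. Technician goes to the rooftop with the archer.  [the basement: the cleric, the knight, the paladin, the rogue | the rooftop: the archer, the bard, the dwarf, the goblin]
10. Technician goes back to the basement alone.  [the basement: the cleric, the knight, the paladin, the rogue | the rooftop: the archer, the bard, the dwarf, the goblin]
11. Technician goes to the rooftop with the rogue.  [the basement: the cleric, the knight, the paladin | the rooftop: the archer, the bard, the dwarf, the goblin, the rogue]
12. Technician goes back to the basement alone.  [the basement: the cleric, the knight, the paladin | the rooftop: the archer, the bard, the dwarf, the goblin, the rogue]
13. Technician goes to the rooftop with the cleric.  [the basement: the knight, the paladin | the rooftop: the archer, the bard, the cleric, the dwarf, the goblin, the rogue]
14. Technician goes back to the basement alone.  [the basement: the knight, the paladin | the rooftop: the archer, the bard, the cleric, the dwarf, the goblin, the rogue]
15. Technician goes to the rooftop with the paladin.  [the basement: the knight | the rooftop: the archer, the bard, the cleric, the dwarf, the goblin, the paladin, the rogue]
16. Technician goes back to the basement alone.  [the basement: the knight | the rooftop: the archer, the bard, the cleric, the dwarf, the goblin, the paladin, the rogue]
17. Technician goes to the rooftop with the knight.  [the basement: — | the rooftop: the archer, the bard, the cleric, the dwarf, the goblin, the knight, the paladin, the rogue]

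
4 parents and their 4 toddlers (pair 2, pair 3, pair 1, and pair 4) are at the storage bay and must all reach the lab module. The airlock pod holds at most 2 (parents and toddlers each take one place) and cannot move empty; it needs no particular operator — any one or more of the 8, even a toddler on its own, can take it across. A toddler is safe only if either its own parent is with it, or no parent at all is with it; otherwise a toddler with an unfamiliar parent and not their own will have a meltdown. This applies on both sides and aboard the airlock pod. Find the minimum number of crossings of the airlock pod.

Following every safe sequence of crossings from the start, the most of the 8 that can be at the lab module as the airlock pod arrives there on crossings 1, 3, 5 is 2, 3, 4 respectively; the best ever achieved is 4 of 8.
From crossing 7 on, no configuration arises that was not already reachable earlier: only 44 distinct safe configurations (who is on which side, and where the airlock pod is) can ever be reached, none of them has everyone across, and every continuation just revisits them. So no valid plan exists.

impossible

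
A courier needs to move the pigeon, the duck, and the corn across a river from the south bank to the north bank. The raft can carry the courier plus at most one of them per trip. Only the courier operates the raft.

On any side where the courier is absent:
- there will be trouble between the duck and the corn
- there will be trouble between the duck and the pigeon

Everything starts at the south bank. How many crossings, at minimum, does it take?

7

Counting alone: the courier can take at most 1 across per trip to the north bank, so moving all 3 needs at least 3 loaded trips out, with a return between consecutive ones — at least 5 crossings.
The safety rule pushes this higher. Following every safe sequence of crossings, the most of the 3 that can be at the north bank as the raft arrives there on crossing 5 is 2 — never all 3.
So no plan with fewer than 7 crossings exists, and this one achieves 7:
1. Courier goes to the north bank with the duck.
2. Courier goes back to the south bank alone.
3. Courier goes to the north bank with the pigeon.
4. Courier goes back to the south bank with the duck.
5. Courier goes to the north bank with the corn.
6. Courier goes back to the south bank alone.
7. Courier goes to the north bank with the duck.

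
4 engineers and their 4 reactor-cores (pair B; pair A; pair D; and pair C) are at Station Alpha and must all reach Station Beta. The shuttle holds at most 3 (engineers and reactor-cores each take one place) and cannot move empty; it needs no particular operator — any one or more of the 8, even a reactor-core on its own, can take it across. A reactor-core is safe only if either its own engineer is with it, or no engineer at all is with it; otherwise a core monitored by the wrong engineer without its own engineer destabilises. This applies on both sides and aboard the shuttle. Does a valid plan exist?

1. engineer B and reactor-core B cross → Station Beta.
2. engineer B crosses ← Station Alpha.
3. engineer A, engineer B, and reactor-core A cross → Station Beta.
4. engineer B and reactor-core B cross ← Station Alpha.
5. engineer B, engineer C, and engineer D cross → Station Beta.
6. reactor-core A crosses ← Station Alpha.
7. reactor-core A and reactor-core B cross → Station Beta.
8. reactor-core B crosses ← Station Alpha.
9. reactor-core B, reactor-core C, and reactor-core D cross → Station Beta.

Yes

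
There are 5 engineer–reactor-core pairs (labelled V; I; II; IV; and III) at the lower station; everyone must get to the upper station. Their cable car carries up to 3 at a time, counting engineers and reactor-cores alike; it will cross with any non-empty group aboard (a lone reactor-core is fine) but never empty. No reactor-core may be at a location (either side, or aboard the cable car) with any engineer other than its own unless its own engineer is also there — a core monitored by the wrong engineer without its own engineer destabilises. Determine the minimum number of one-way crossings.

Counting alone: each trip to the upper station takes at most 3 across and each return brings at least 1 back, so after t trips out (and t−1 returns) at most 3t − (t−1) of the 10 are across; that first reaches 10 at t = 5, so at least 9 crossings are needed.
The safety rule pushes this higher. Following every safe sequence of crossings, the most of the 10 that can be at the upper station as the cable car arrives there on crossing 9 is 9 — never all 10.
So no plan with fewer than 11 crossings exists, and this one achieves 11:
1. engineer V and reactor-core V cross → the upper station.
2. engineer V crosses ← the lower station.
3. reactor-core I, reactor-core II, and reactor-core IV cross → the upper station.
4. reactor-core V crosses ← the lower station.
5. engineer I, engineer II, and engineer IV cross → the upper station.
6. engineer I and reactor-core I cross ← the lower station.
7. engineer I, engineer III, and engineer V cross → the upper station.
8. reactor-core II crosses ← the lower station.
9. reactor-core I and reactor-core V cross → the upper station.
10. reactor-core V crosses ← the lower station.
11. reactor-core II, reactor-core III, and reactor-core V cross → the upper station.

11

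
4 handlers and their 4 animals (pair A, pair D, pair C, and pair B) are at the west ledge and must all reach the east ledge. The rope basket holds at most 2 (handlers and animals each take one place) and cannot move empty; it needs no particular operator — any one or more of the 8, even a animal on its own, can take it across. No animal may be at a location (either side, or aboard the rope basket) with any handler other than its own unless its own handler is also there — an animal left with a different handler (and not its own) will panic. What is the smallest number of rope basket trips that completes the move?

impossible

Following every safe sequence of crossings from the start, the most of the 8 that can be at the east ledge as the rope basket arrives there on crossings 1, 3, 5 is 2, 3, 4 respectively; the best ever achieved is 4 of 8.
From crossing 7 on, no configuration arises that was not already reachable earlier: only 44 distinct safe configurations (who is on which side, and where the rope basket is) can ever be reached, none of them has everyone across, and every continuation just revisits them. So no valid plan exists.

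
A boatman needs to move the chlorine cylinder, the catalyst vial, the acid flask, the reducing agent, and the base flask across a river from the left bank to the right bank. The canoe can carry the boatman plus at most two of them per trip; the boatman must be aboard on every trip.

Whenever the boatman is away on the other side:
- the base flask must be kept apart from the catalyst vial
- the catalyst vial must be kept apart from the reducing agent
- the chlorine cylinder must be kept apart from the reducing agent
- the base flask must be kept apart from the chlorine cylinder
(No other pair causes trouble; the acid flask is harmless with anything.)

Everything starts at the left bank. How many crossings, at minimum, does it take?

5

Counting alone: the boatman can take at most 2 across per trip to the right bank, so moving all 5 needs at least 3 loaded trips out, with a return between consecutive ones — at least 5 crossings.
The plan below uses exactly 5 crossings, so it is optimal:
1. Boatman goes to the right bank with the catalyst vial and the chlorine cylinder.
2. Boatman goes back to the left bank alone.
3. Boatman goes to the right bank with the acid flask.
4. Boatman goes back to the left bank alone.
5. Boatman goes to the right bank with the base flask and the reducing agent.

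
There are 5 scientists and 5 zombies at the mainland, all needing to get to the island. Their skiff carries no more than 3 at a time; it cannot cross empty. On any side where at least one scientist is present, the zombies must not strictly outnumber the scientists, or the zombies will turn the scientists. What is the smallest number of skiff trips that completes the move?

11

Counting alone: each trip to the island takes at most 3 across and each return brings at least 1 back, so after t trips out (and t−1 returns) at most 3t − (t−1) of the 10 are across; that first reaches 10 at t = 5, so at least 9 crossings are needed.
The safety rule pushes this higher. Following every safe sequence of crossings, the most of the 10 that can be at the island as the skiff arrives there on crossing 9 is 9 — never all 10.
So no plan with fewer than 11 crossings exists, and this one achieves 11:
1. 2 zombies → the island.  (the mainland: 5S 3Z; the island: 0S 2Z)
2. 1 zombie ← the mainland.  (the mainland: 5S 4Z; the island: 0S 1Z)
3. 3 zombies → the island.  (the mainland: 5S 1Z; the island: 0S 4Z)
4. 1 zombie ← the mainland.  (the mainland: 5S 2Z; the island: 0S 3Z)
5. 3 scientists → the island.  (the mainland: 2S 2Z; the island: 3S 3Z)
6. 1 scientist and 1 zombie ← the mainland.  (the mainland: 3S 3Z; the island: 2S 2Z)
7. 3 scientists → the island.  (the mainland: 0S 3Z; the island: 5S 2Z)
8. 1 zombie ← the mainland.  (the mainland: 0S 4Z; the island: 5S 1Z)
9. 2 zombies → the island.  (the mainland: 0S 2Z; the island: 5S 3Z)
10. 1 zombie ← the mainland.  (the mainland: 0S 3Z; the island: 5S 2Z)
11. 3 zombies → the island.  (the mainland: 0S 0Z; the island: 5S 5Z)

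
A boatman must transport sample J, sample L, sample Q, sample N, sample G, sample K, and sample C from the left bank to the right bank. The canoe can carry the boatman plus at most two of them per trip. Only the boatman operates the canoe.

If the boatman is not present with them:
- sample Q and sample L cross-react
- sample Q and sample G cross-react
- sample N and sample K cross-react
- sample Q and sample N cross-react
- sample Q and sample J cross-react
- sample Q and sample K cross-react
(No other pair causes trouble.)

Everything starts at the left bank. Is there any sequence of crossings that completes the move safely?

1. Boatman goes to the right bank with sample N and sample Q.
2. Boatman goes back to the left bank with sample Q.
3. Boatman goes to the right bank with sample J and sample Q.
4. Boatman goes back to the left bank with sample Q.
5. Boatman goes to the right bank with sample L and sample Q.
6. Boatman goes back to the left bank with sample Q.
7. Boatman goes to the right bank with sample G and sample Q.
8. Boatman goes back to the left bank with sample Q.
9. Boatman goes to the right bank with sample C and sample Q.
10. Boatman goes back to the left bank with sample Q.
11. Boatman goes to the right bank with sample K and sample Q.

Yes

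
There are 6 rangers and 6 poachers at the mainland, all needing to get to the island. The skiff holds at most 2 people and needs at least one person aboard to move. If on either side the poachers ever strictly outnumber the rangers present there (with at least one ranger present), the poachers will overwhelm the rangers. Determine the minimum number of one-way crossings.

Following every safe sequence of crossings from the start, the most of the 12 that can be at the island as the skiff arrives there on crossings 1, 3, 5, 7, 9 is 2, 3, 4, 5, 6 respectively; the best ever achieved is 6 of 12.
From crossing 11 on, no configuration arises that was not already reachable earlier: only 15 distinct safe configurations (who is on which side, and where the skiff is) can ever be reached, none of them has everyone across, and every continuation just revisits them. They are: 0 rangers + 0 poachers across (skiff back at the start); 0 rangers + 1 poacher across (skiff there); 0 rangers + 1 poacher across (skiff back at the start); 0 rangers + 2 poachers across (skiff there); 0 rangers + 2 poachers across (skiff back at the start); 0 rangers + 3 poachers across (skiff there); 0 rangers + 3 poachers across (skiff back at the start); 0 rangers + 4 poachers across (skiff there); 0 rangers + 4 poachers across (skiff back at the start); 0 rangers + 5 poachers across (skiff there); 0 rangers + 5 poachers across (skiff back at the start); 0 rangers + 6 poachers across (skiff there); 1 ranger + 1 poacher across (skiff there); 1 ranger + 1 poacher across (skiff back at the start); 2 rangers + 2 poachers across (skiff there). So no valid plan exists.

impossible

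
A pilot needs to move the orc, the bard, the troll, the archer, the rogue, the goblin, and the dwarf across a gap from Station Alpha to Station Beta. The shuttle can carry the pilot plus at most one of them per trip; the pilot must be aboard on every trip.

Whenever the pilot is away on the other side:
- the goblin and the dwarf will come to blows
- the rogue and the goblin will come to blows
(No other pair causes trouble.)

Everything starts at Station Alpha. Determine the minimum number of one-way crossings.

15

Counting alone: the pilot can take at most 1 across per trip to Station Beta, so moving all 7 needs at least 7 loaded trips out, with a return between consecutive ones — at least 13 crossings.
The safety rule pushes this higher. Following every safe sequence of crossings, the most of the 7 that can be at Station Beta as the shuttle arrives there on crossing 13 is 6 — never all 7.
So no plan with fewer than 15 crossings exists, and this one achieves 15:
1. Pilot goes to Station Beta with the goblin.  [Station Alpha: the archer, the bard, the dwarf, the orc, the rogue, the troll | Station Beta: the goblin]
2. Pilot goes back to Station Alpha alone.  [Station Alpha: the archer, the bard, the dwarf, the orc, the rogue, the troll | Station Beta: the goblin]
3. Pilot goes to Station Beta with the orc.  [Station Alpha: the archer, the bard, the dwarf, the rogue, the troll | Station Beta: the goblin, the orc]
4. Pilot goes back to Station Alpha alone.  [Station Alpha: the archer, the bard, the dwarf, the rogue, the troll | Station Beta: the goblin, the orc]
5. Pilot goes to Station Beta with the bard.  [Station Alpha: the archer, the dwarf, the rogue, the troll | Station Beta: the bard, the goblin, the orc]
6. Pilot goes back to Station Alpha alone.  [Station Alpha: the archer, the dwarf, the rogue, the troll | Station Beta: the bard, the goblin, the orc]
7. Pilot goes to Station Beta with the troll.  [Station Alpha: the archer, the dwarf, the rogue | Station Beta: the bard, the goblin, the orc, the troll]
8. Pilot goes back to Station Alpha alone.  [Station Alpha: the archer, the dwarf, the rogue | Station Beta: the bard, the goblin, the orc, the troll]
9. Pilot goes to Station Beta with the archer.  [Station Alpha: the dwarf, the rogue | Station Beta: the archer, the bard, the goblin, the orc, the troll]
10. Pilot goes back to Station Alpha alone.  [Station Alpha: the dwarf, the rogue | Station Beta: the archer, the bard, the goblin, the orc, the troll]
11. Pilot goes to Station Beta with the rogue.  [Station Alpha: the dwarf | Station Beta: the archer, the bard, the goblin, the orc, the rogue, the troll]
12. Pilot goes back to Station Alpha with the goblin.  [Station Alpha: the dwarf, the goblin | Station Beta: the archer, the bard, the orc, the rogue, the troll]
13. Pilot goes to Station Beta with the dwarf.  [Station Alpha: the goblin | Station Beta: the archer, the bard, the dwarf, the orc, the rogue, the troll]
14. Pilot goes back to Station Alpha alone.  [Station Alpha: the goblin | Station Beta: the archer, the bard, the dwarf, the orc, the rogue, the troll]
15. Pilot goes to Station Beta with the goblin.  [Station Alpha: — | Station Beta: the archer, the bard, the dwarf, the goblin, the orc, the rogue, the troll]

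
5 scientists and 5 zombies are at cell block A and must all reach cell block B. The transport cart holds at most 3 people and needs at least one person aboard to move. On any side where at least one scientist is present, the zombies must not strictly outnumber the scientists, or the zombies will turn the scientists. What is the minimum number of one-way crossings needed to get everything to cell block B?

11

Counting alone: each trip to cell block B takes at most 3 across and each return brings at least 1 back, so after t trips out (and t−1 returns) at most 3t − (t−1) of the 10 are across; that first reaches 10 at t = 5, so at least 9 crossings are needed.
The safety rule pushes this higher. Following every safe sequence of crossings, the most of the 10 that can be at cell block B as the transport cart arrives there on crossing 9 is 9 — never all 10.
So no plan with fewer than 11 crossings exists, and this one achieves 11:
1. 2 zombies → cell block B.  (cell block A: 5S 3Z; cell block B: 0S 2Z)
2. 1 zombie ← cell block A.  (cell block A: 5S 4Z; cell block B: 0S 1Z)
3. 3 zombies → cell block B.  (cell block A: 5S 1Z; cell block B: 0S 4Z)
4. 1 zombie ← cell block A.  (cell block A: 5S 2Z; cell block B: 0S 3Z)
5. 3 scientists → cell block B.  (cell block A: 2S 2Z; cell block B: 3S 3Z)
6. 1 scientist and 1 zombie ← cell block A.  (cell block A: 3S 3Z; cell block B: 2S 2Z)
7. 3 scientists → cell block B.  (cell block A: 0S 3Z; cell block B: 5S 2Z)
8. 1 zombie ← cell block A.  (cell block A: 0S 4Z; cell block B: 5S 1Z)
9. 2 zombies → cell block B.  (cell block A: 0S 2Z; cell block B: 5S 3Z)
10. 1 zombie ← cell block A.  (cell block A: 0S 3Z; cell block B: 5S 2Z)
11. 3 zombies → cell block B.  (cell block A: 0S 0Z; cell block B: 5S 5Z)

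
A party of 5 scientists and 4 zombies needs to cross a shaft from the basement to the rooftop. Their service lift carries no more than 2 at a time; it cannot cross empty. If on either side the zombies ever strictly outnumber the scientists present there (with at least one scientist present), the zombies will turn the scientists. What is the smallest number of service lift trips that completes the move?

Counting alone: each trip to the rooftop takes at most 2 across and each return brings at least 1 back, so after t trips out (and t−1 returns) at most 2t − (t−1) of the 9 are across; that first reaches 9 at t = 8, so at least 15 crossings are needed.
The plan below uses exactly 15 crossings, so it is optimal:
1. 2 zombies → the rooftop.  (the basement: 5S 2Z; the rooftop: 0S 2Z)
2. 1 zombie ← the basement.  (the basement: 5S 3Z; the rooftop: 0S 1Z)
3. 2 zombies → the rooftop.  (the basement: 5S 1Z; the rooftop: 0S 3Z)
4. 1 zombie ← the basement.  (the basement: 5S 2Z; the rooftop: 0S 2Z)
5. 2 scientists → the rooftop.  (the basement: 3S 2Z; the rooftop: 2S 2Z)
6. 1 zombie ← the basement.  (the basement: 3S 3Z; the rooftop: 2S 1Z)
7. 1 scientist and 1 zombie → the rooftop.  (the basement: 2S 2Z; the rooftop: 3S 2Z)
8. 1 scientist ← the basement.  (the basement: 3S 2Z; the rooftop: 2S 2Z)
9. 1 scientist and 1 zombie → the rooftop.  (the basement: 2S 1Z; the rooftop: 3S 3Z)
10. 1 zombie ← the basement.  (the basement: 2S 2Z; the rooftop: 3S 2Z)
11. 1 scientist and 1 zombie → the rooftop.  (the basement: 1S 1Z; the rooftop: 4S 3Z)
12. 1 scientist ← the basement.  (the basement: 2S 1Z; the rooftop: 3S 3Z)
13. 1 scientist and 1 zombie → the rooftop.  (the basement: 1S 0Z; the rooftop: 4S 4Z)
14. 1 zombie ← the basement.  (the basement: 1S 1Z; the rooftop: 4S 3Z)
15. 1 scientist and 1 zombie → the rooftop.  (the basement: 0S 0Z; the rooftop: 5S 4Z)

15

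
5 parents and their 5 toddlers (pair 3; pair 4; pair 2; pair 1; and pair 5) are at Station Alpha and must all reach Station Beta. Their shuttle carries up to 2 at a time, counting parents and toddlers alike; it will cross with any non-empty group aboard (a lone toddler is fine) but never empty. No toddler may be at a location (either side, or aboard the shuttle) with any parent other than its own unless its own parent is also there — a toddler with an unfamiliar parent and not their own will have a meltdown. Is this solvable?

No

Following every safe sequence of crossings from the start, the most of the 10 that can be at Station Beta as the shuttle arrives there on crossings 1, 3, 5, 7 is 2, 3, 4, 5 respectively; the best ever achieved is 5 of 10.
From crossing 9 on, no configuration arises that was not already reachable earlier: only 82 distinct safe configurations (who is on which side, and where the shuttle is) can ever be reached, none of them has everyone across, and every continuation just revisits them. So no valid plan exists.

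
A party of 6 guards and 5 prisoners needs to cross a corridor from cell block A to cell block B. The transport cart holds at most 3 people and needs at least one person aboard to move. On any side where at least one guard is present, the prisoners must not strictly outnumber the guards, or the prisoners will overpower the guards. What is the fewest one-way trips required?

Counting alone: each trip to cell block B takes at most 3 across and each return brings at least 1 back, so after t trips out (and t−1 returns) at most 3t − (t−1) of the 11 are across; that first reaches 11 at t = 5, so at least 9 crossings are needed.
The plan below uses exactly 9 crossings, so it is optimal:
1. 3 prisoners → cell block B.  (cell block A: 6G 2P; cell block B: 0G 3P)
2. 1 prisoner ← cell block A.  (cell block A: 6G 3P; cell block B: 0G 2P)
3. 3 guards → cell block B.  (cell block A: 3G 3P; cell block B: 3G 2P)
4. 1 guard ← cell block A.  (cell block A: 4G 3P; cell block B: 2G 2P)
5. 2 guards and 1 prisoner → cell block B.  (cell block A: 2G 2P; cell block B: 4G 3P)
6. 1 guard ← cell block A.  (cell block A: 3G 2P; cell block B: 3G 3P)
7. 2 guards and 1 prisoner → cell block B.  (cell block A: 1G 1P; cell block B: 5G 4P)
8. 1 guard ← cell block A.  (cell block A: 2G 1P; cell block B: 4G 4P)
9. 2 guards and 1 prisoner → cell block B.  (cell block A: 0G 0P; cell block B: 6G 5P)

9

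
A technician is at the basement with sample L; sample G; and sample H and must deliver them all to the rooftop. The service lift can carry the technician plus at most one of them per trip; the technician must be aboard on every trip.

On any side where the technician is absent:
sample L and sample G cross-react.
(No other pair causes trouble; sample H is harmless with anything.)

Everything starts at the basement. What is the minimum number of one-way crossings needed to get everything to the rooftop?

5

Counting alone: the technician can take at most 1 across per trip to the rooftop, so moving all 3 needs at least 3 loaded trips out, with a return between consecutive ones — at least 5 crossings.
The plan below uses exactly 5 crossings, so it is optimal:
1. Technician goes to the rooftop with sample L.  [the basement: sample G, sample H | the rooftop: sample L]
2. Technician goes back to the basement alone.  [the basement: sample G, sample H | the rooftop: sample L]
3. Technician goes to the rooftop with sample H.  [the basement: sample G | the rooftop: sample H, sample L]
4. Technician goes back to the basement alone.  [the basement: sample G | the rooftop: sample H, sample L]
5. Technician goes to the rooftop with sample G.  [the basement: — | the rooftop: sample G, sample H, sample L]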